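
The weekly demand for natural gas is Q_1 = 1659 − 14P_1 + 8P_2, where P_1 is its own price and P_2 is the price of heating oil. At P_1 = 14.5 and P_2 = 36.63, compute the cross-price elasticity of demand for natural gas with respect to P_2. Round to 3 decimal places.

0.168

At P_1 = 14.5 and P_2 = 36.63: Q_1 = 1749.04.
∂Q_1/∂P_2 = 8.
ε = (∂Q_1/∂P_2)(P_2/Q_1) = 8 × (36.63/1749.04) ≈ 0.168.
Since ε > 0, natural gas and heating oil are substitutes.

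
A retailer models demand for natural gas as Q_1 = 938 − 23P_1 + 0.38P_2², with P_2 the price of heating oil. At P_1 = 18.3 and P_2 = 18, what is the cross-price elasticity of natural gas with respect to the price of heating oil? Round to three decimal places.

0.385

At P_1 = 18.3 and P_2 = 18: Q_1 = 640.22.
∂Q_1/∂P_2 = 0.76P_2 = 0.76(18) = 13.6800.
ε = (∂Q_1/∂P_2)(P_2/Q_1) = 13.6800 × (18/640.22) ≈ 0.385.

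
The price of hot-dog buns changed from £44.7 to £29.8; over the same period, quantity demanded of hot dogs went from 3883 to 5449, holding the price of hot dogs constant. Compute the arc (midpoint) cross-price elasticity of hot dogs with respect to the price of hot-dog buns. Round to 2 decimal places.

-0.84

ΔQ_A = 5449 − 3883 = 1566; ΔP_B = 29.8 − 44.7 = -14.9.
Midpoints: Q̄_A = 4666.0, P̄_B = 37.25.
ε = (ΔQ_A/Q̄_A)/(ΔP_B/P̄_B) = (1566/4666.0)/(-14.9/37.25) ≈ -0.84.
ε < 0: hot dogs and hot-dog buns are complements.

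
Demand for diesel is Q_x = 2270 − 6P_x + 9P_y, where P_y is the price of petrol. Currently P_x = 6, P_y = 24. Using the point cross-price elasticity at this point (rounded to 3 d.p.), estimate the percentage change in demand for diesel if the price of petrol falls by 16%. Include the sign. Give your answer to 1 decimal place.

-1.4%

At P_x = 6, P_y = 24: Q_x = 2450.
∂Q_x/∂P_y = 9.
ε = (∂Q_x/∂P_y)(P_y/Q_x) = 9.0000 × 24/2450 ≈ 0.088.
%ΔQ_x ≈ ε × %ΔP_y = 0.088 × (-16%) = -1.4%.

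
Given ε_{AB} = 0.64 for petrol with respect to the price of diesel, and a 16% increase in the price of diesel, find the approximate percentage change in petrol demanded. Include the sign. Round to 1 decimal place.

%ΔQ ≈ ε × %ΔP of diesel = 0.64 × (16%) = 10.2%.
Demand for petrol rises by about 10.2%.

10.2%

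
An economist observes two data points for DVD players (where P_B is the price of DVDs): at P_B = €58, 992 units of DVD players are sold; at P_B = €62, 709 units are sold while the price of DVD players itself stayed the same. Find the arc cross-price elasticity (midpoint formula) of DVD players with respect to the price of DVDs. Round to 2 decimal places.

ΔQ_A = 709 − 992 = -283; ΔP_B = 62 − 58 = 4.
Midpoints: Q̄_A = 850.5, P̄_B = 60.00.
ε = (ΔQ_A/Q̄_A)/(ΔP_B/P̄_B) = (-283/850.5)/(4/60.00) ≈ -4.99.

-4.99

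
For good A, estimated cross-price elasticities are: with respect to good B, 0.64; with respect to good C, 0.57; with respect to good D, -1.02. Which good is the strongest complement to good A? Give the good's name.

Complements have ε < 0. The most negative value is -1.02 (good D).

good D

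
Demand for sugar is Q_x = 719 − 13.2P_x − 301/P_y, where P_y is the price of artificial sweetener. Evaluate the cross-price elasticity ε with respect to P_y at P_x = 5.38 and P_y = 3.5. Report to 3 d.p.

At P_x = 5.38 and P_y = 3.5: Q_x = 561.984.
∂Q_x/∂P_y = 301/P_y² = 24.5714.
ε = (∂Q_x/∂P_y)(P_y/Q_x) = 24.5714 × (3.5/561.984) ≈ 0.153.

0.153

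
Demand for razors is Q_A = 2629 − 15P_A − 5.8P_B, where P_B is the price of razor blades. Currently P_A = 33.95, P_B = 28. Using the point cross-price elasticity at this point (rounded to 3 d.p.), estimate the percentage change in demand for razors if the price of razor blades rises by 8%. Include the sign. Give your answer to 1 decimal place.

At P_A = 33.95, P_B = 28: Q_A = 1957.35.
∂Q_A/∂P_B = -5.8.
ε = (∂Q_A/∂P_B)(P_B/Q_A) = -5.8000 × 28/1957.35 ≈ -0.083.
%ΔQ_A ≈ ε × %ΔP_B = -0.083 × (8%) = -0.7%.

-0.7%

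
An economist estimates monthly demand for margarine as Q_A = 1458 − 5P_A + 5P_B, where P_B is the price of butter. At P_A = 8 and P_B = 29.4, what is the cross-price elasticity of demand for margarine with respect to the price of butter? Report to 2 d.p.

0.09

At P_A = 8 and P_B = 29.4: Q_A = 1565.
∂Q_A/∂P_B = 5.
ε = (∂Q_A/∂P_B)(P_B/Q_A) = 5 × (29.4/1565) ≈ 0.09.
Since ε > 0, margarine and butter are substitutes.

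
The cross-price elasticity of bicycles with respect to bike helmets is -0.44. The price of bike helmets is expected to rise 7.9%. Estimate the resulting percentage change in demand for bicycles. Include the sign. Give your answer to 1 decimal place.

-3.5%

%ΔQ ≈ ε × %ΔP of bike helmets = -0.44 × (7.9%) = -3.5%.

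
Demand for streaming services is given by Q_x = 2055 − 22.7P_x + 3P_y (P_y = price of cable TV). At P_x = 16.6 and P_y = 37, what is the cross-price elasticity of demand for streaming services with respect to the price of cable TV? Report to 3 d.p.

0.062

At P_x = 16.6 and P_y = 37: Q_x = 1789.18.
∂Q_x/∂P_y = 3.
ε = (∂Q_x/∂P_y)(P_y/Q_x) = 3 × (37/1789.18) ≈ 0.062.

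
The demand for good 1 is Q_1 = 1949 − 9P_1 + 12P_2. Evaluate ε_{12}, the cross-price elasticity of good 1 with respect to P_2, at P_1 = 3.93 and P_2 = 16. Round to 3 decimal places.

At P_1 = 3.93 and P_2 = 16: Q_1 = 2105.63.
∂Q_1/∂P_2 = 12.
ε = (∂Q_1/∂P_2)(P_2/Q_1) = 12 × (16/2105.63) ≈ 0.091.

0.091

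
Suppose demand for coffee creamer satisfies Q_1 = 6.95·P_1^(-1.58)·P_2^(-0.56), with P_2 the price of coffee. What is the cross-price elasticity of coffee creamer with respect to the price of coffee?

In a log-linear (constant-elasticity) demand function, the coefficient on the exponent of P_2 is the cross-price elasticity.
ε = -0.56. Negative, so coffee creamer and coffee are complements.

-0.56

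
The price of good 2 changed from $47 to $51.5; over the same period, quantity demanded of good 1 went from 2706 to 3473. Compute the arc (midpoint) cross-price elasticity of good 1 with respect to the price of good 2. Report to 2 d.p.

ΔQ_1 = 3473 − 2706 = 767; ΔP_2 = 51.5 − 47 = 4.5.
Midpoints: Q̄_1 = 3089.5, P̄_2 = 49.25.
ε = (ΔQ_1/Q̄_1)/(ΔP_2/P̄_2) = (767/3089.5)/(4.5/49.25) ≈ 2.72.
ε > 0: good 1 and good 2 are substitutes.

2.72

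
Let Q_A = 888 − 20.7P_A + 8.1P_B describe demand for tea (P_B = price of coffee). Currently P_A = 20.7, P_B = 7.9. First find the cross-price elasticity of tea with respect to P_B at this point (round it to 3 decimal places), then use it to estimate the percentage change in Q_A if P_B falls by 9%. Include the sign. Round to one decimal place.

-1.1%

At P_A = 20.7, P_B = 7.9: Q_A = 523.5.
∂Q_A/∂P_B = 8.1.
ε = (∂Q_A/∂P_B)(P_B/Q_A) = 8.1000 × 7.9/523.5 ≈ 0.122.
%ΔQ_A ≈ ε × %ΔP_B = 0.122 × (-9%) = -1.1%.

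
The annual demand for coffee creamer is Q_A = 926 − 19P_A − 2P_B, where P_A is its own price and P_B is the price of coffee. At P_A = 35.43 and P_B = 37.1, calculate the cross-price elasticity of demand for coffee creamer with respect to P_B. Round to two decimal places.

At P_A = 35.43 and P_B = 37.1: Q_A = 178.63.
∂Q_A/∂P_B = -2.
ε = (∂Q_A/∂P_B)(P_B/Q_A) = -2 × (37.1/178.63) ≈ -0.42.
Since ε < 0, coffee creamer and coffee are complements.

-0.42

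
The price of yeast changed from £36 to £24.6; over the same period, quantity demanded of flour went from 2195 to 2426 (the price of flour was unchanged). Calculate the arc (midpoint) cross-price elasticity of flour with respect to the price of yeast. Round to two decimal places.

ΔQ_A = 2426 − 2195 = 231; ΔP_B = 24.6 − 36 = -11.4.
Midpoints: Q̄_A = 2310.5, P̄_B = 30.30.
ε = (ΔQ_A/Q̄_A)/(ΔP_B/P̄_B) = (231/2310.5)/(-11.4/30.30) ≈ -0.27.
ε < 0: flour and yeast are complements.

-0.27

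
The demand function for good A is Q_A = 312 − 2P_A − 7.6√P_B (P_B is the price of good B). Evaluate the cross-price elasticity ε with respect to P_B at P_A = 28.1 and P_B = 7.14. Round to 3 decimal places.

-0.043

At P_A = 28.1 and P_B = 7.14: Q_A = 235.492.
∂Q_A/∂P_B = -7.6/(2√P_B) = -7.6/(2√7.14) = -1.4221.
ε = (∂Q_A/∂P_B)(P_B/Q_A) = -1.4221 × (7.14/235.492) ≈ -0.043.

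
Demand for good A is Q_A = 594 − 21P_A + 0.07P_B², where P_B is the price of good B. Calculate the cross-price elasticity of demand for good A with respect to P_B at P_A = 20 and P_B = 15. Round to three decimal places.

At P_A = 20 and P_B = 15: Q_A = 189.75.
∂Q_A/∂P_B = 0.14P_B = 0.14(15) = 2.1000.
ε = (∂Q_A/∂P_B)(P_B/Q_A) = 2.1000 × (15/189.75) ≈ 0.166.
ε > 0: substitutes.

0.166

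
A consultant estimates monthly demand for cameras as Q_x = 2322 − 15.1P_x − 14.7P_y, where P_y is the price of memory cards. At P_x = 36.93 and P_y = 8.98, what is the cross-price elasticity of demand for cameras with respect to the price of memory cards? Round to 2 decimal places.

-0.08

At P_x = 36.93 and P_y = 8.98: Q_x = 1632.351.
∂Q_x/∂P_y = -14.7.
ε = (∂Q_x/∂P_y)(P_y/Q_x) = -14.7 × (8.98/1632.351) ≈ -0.08.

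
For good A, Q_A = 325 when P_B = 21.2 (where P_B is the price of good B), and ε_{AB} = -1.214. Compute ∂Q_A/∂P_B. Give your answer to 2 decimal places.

ε = (∂Q_A/∂P_B)·(P_B/Q_A) ⇒ ∂Q_A/∂P_B = ε·Q_A/P_B = -1.214 × 325/21.2 ≈ -18.61.

-18.61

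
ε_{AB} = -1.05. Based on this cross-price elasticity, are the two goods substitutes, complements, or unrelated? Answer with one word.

ε = -1.05 < 0, so a higher price of good B lowers demand for good A: complements.

complements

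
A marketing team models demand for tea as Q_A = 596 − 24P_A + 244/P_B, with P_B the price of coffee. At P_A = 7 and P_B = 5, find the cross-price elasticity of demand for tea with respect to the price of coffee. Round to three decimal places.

At P_A = 7 and P_B = 5: Q_A = 476.8.
∂Q_A/∂P_B = −244/P_B² = -9.7600.
ε = (∂Q_A/∂P_B)(P_B/Q_A) = -9.7600 × (5/476.8) ≈ -0.102.

-0.102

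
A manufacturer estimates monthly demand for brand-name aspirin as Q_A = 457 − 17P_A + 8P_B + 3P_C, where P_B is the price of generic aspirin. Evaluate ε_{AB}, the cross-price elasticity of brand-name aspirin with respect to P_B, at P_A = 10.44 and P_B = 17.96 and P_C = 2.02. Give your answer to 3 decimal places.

At P_A = 10.44 and P_B = 17.96 and P_C = 2.02: Q_A = 429.26.
∂Q_A/∂P_B = 8.
ε = (∂Q_A/∂P_B)(P_B/Q_A) = 8 × (17.96/429.26) ≈ 0.335.

0.335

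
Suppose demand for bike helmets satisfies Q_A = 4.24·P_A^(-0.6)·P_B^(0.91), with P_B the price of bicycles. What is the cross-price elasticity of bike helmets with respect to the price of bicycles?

In a log-linear (constant-elasticity) demand function, the coefficient on the exponent of P_B is the cross-price elasticity.
ε = 0.91. Positive, so bike helmets and bicycles are substitutes.

0.91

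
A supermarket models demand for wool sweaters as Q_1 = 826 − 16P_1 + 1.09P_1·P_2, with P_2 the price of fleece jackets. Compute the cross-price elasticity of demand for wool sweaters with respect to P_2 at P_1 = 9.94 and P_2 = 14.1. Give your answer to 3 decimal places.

0.186

At P_1 = 9.94 and P_2 = 14.1: Q_1 = 819.728.
∂Q_1/∂P_2 = 1.09P_1 = 1.09(9.94) = 10.8346.
ε = (∂Q_1/∂P_2)(P_2/Q_1) = 10.8346 × (14.1/819.728) ≈ 0.186.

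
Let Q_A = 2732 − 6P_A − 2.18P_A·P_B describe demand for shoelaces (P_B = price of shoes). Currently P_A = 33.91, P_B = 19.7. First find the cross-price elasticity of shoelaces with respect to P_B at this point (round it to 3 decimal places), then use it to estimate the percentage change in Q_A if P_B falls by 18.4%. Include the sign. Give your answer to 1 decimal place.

25.0%

At P_A = 33.91, P_B = 19.7: Q_A = 1072.241.
∂Q_A/∂P_B = -2.18P_A = -73.9238.
ε = (∂Q_A/∂P_B)(P_B/Q_A) = -73.9238 × 19.7/1072.241 ≈ -1.358.
%ΔQ_A ≈ ε × %ΔP_B = -1.358 × (-18.4%) = 25.0%.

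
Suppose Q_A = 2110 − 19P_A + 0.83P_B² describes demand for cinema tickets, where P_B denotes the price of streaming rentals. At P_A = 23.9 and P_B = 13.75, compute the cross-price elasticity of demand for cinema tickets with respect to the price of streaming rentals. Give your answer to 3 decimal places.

0.173

At P_A = 23.9 and P_B = 13.75: Q_A = 1812.822.
∂Q_A/∂P_B = 1.66P_B = 1.66(13.75) = 22.8250.
ε = (∂Q_A/∂P_B)(P_B/Q_A) = 22.8250 × (13.75/1812.822) ≈ 0.173.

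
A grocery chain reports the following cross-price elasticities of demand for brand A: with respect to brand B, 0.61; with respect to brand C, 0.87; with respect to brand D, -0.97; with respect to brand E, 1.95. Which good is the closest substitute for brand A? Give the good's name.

Substitutes have ε > 0. Among the positive values, 1.95 (brand E) is largest.

brand E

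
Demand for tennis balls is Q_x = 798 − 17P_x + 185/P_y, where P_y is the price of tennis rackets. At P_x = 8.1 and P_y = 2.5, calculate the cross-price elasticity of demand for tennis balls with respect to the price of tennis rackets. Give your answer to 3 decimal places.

At P_x = 8.1 and P_y = 2.5: Q_x = 734.3.
∂Q_x/∂P_y = −185/P_y² = -29.6000.
ε = (∂Q_x/∂P_y)(P_y/Q_x) = -29.6000 × (2.5/734.3) ≈ -0.101.

-0.101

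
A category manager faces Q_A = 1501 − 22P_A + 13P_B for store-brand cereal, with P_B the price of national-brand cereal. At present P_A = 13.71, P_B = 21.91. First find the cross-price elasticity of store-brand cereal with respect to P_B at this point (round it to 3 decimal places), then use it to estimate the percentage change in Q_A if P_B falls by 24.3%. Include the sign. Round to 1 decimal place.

-4.7%

At P_A = 13.71, P_B = 21.91: Q_A = 1484.21.
∂Q_A/∂P_B = 13.
ε = (∂Q_A/∂P_B)(P_B/Q_A) = 13.0000 × 21.91/1484.21 ≈ 0.192.
%ΔQ_A ≈ ε × %ΔP_B = 0.192 × (-24.3%) = -4.7%.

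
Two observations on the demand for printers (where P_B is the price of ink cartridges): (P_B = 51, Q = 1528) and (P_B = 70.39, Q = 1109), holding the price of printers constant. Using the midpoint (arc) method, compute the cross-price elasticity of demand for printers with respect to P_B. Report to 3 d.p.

ΔQ_A = 1109 − 1528 = -419; ΔP_B = 70.39 − 51 = 19.39.
Midpoints: Q̄_A = 1318.5, P̄_B = 60.70.
ε = (ΔQ_A/Q̄_A)/(ΔP_B/P̄_B) = (-419/1318.5)/(19.39/60.70) ≈ -0.995.

-0.995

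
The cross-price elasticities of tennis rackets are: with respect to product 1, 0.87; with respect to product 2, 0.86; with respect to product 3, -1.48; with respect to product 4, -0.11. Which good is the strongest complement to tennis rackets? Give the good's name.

Complements have ε < 0. The most negative value is -1.48 (product 3).

product 3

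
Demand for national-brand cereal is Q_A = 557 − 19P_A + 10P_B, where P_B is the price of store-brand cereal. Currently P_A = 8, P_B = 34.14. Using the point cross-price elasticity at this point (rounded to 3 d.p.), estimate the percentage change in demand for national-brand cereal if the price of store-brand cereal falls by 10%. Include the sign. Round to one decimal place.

At P_A = 8, P_B = 34.14: Q_A = 746.4.
∂Q_A/∂P_B = 10.
ε = (∂Q_A/∂P_B)(P_B/Q_A) = 10.0000 × 34.14/746.4 ≈ 0.457.
%ΔQ_A ≈ ε × %ΔP_B = 0.457 × (-10%) = -4.6%.

-4.6%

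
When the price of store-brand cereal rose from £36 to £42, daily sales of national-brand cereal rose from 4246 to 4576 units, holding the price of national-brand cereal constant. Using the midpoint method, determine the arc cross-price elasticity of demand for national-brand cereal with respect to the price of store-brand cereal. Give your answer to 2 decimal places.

0.49

ΔQ_A = 4576 − 4246 = 330; ΔP_B = 42 − 36 = 6.
Midpoints: Q̄_A = 4411.0, P̄_B = 39.00.
ε = (ΔQ_A/Q̄_A)/(ΔP_B/P̄_B) = (330/4411.0)/(6/39.00) ≈ 0.49.
ε > 0: national-brand cereal and store-brand cereal are substitutes.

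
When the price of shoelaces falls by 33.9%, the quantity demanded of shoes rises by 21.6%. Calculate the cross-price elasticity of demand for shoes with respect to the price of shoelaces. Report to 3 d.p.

ε = (%ΔQ of shoes) / (%ΔP of shoelaces) = (21.6%) / (-33.9%) ≈ -0.637.

-0.637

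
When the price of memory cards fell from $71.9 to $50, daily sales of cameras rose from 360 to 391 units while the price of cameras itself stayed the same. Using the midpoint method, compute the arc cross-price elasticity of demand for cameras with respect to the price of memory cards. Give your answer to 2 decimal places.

-0.23

ΔQ_A = 391 − 360 = 31; ΔP_B = 50 − 71.9 = -21.9.
Midpoints: Q̄_A = 375.5, P̄_B = 60.95.
ε = (ΔQ_A/Q̄_A)/(ΔP_B/P̄_B) = (31/375.5)/(-21.9/60.95) ≈ -0.23.
ε < 0: cameras and memory cards are complements.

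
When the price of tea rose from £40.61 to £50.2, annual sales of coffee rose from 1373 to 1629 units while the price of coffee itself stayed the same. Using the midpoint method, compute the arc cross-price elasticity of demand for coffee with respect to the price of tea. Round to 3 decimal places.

0.808

ΔQ_A = 1629 − 1373 = 256; ΔP_B = 50.2 − 40.61 = 9.59.
Midpoints: Q̄_A = 1501.0, P̄_B = 45.41.
ε = (ΔQ_A/Q̄_A)/(ΔP_B/P̄_B) = (256/1501.0)/(9.59/45.41) ≈ 0.808.
ε > 0: coffee and tea are substitutes.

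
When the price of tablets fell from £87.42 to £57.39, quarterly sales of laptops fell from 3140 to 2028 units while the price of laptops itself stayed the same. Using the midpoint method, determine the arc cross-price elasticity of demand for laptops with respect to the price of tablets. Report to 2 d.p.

ΔQ_A = 2028 − 3140 = -1112; ΔP_B = 57.39 − 87.42 = -30.03.
Midpoints: Q̄_A = 2584.0, P̄_B = 72.41.
ε = (ΔQ_A/Q̄_A)/(ΔP_B/P̄_B) = (-1112/2584.0)/(-30.03/72.41) ≈ 1.04.

1.04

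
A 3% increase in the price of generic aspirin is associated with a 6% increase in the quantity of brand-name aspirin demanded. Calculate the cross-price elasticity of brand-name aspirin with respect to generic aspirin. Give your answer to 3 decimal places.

2.000

ε = (%ΔQ of brand-name aspirin) / (%ΔP of generic aspirin) = (6%) / (3%) ≈ 2.000.
Positive cross-price elasticity: substitutes.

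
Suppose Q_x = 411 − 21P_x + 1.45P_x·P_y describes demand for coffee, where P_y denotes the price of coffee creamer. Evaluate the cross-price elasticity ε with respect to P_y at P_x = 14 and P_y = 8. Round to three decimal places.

At P_x = 14 and P_y = 8: Q_x = 279.4.
∂Q_x/∂P_y = 1.45P_x = 1.45(14) = 20.3000.
ε = (∂Q_x/∂P_y)(P_y/Q_x) = 20.3000 × (8/279.4) ≈ 0.581.

0.581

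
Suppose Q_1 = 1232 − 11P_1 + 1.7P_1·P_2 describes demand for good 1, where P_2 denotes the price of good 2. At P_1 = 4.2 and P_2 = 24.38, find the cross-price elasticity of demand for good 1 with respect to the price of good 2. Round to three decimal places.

At P_1 = 4.2 and P_2 = 24.38: Q_1 = 1359.873.
∂Q_1/∂P_2 = 1.7P_1 = 1.7(4.2) = 7.1400.
ε = (∂Q_1/∂P_2)(P_2/Q_1) = 7.1400 × (24.38/1359.873) ≈ 0.128.

0.128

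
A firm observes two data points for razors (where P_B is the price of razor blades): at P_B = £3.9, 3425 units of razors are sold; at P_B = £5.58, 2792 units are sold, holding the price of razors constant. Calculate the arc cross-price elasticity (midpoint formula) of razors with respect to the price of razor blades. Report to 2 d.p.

-0.57

ΔQ_A = 2792 − 3425 = -633; ΔP_B = 5.58 − 3.9 = 1.68.
Midpoints: Q̄_A = 3108.5, P̄_B = 4.74.
ε = (ΔQ_A/Q̄_A)/(ΔP_B/P̄_B) = (-633/3108.5)/(1.68/4.74) ≈ -0.57.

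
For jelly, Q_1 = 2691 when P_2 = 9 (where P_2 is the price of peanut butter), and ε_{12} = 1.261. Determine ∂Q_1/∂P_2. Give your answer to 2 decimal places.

377.04

ε = (∂Q_1/∂P_2)·(P_2/Q_1) ⇒ ∂Q_1/∂P_2 = ε·Q_1/P_2 = 1.261 × 2691/9 ≈ 377.04.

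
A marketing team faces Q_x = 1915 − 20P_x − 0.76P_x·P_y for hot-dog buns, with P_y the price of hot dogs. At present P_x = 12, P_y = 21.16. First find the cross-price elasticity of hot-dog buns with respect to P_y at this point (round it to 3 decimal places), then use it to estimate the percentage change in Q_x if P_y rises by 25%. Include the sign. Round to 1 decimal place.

At P_x = 12, P_y = 21.16: Q_x = 1482.021.
∂Q_x/∂P_y = -0.76P_x = -9.1200.
ε = (∂Q_x/∂P_y)(P_y/Q_x) = -9.1200 × 21.16/1482.021 ≈ -0.130.
%ΔQ_x ≈ ε × %ΔP_y = -0.130 × (25%) = -3.3%.

-3.3%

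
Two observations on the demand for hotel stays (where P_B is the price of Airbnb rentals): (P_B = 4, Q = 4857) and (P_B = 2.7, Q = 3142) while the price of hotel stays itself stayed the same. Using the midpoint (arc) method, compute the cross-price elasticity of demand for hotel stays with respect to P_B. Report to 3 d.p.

ΔQ_A = 3142 − 4857 = -1715; ΔP_B = 2.7 − 4 = -1.3.
Midpoints: Q̄_A = 3999.5, P̄_B = 3.35.
ε = (ΔQ_A/Q̄_A)/(ΔP_B/P̄_B) = (-1715/3999.5)/(-1.3/3.35) ≈ 1.105.

1.105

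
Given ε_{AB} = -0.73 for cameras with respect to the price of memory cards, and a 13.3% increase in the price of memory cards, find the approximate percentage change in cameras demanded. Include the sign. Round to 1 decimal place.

-9.7%

%ΔQ ≈ ε × %ΔP of memory cards = -0.73 × (13.3%) = -9.7%.
Demand for cameras falls by about 9.7%.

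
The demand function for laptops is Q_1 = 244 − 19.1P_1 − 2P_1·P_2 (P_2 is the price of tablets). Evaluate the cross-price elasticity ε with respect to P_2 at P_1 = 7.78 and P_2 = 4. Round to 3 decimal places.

-1.877

At P_1 = 7.78 and P_2 = 4: Q_1 = 33.162.
∂Q_1/∂P_2 = -2P_1 = -2(7.78) = -15.5600.
ε = (∂Q_1/∂P_2)(P_2/Q_1) = -15.5600 × (4/33.162) ≈ -1.877.
ε < 0: complements.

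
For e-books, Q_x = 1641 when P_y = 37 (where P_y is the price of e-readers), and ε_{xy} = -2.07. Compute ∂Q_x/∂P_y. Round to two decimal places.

-91.81

ε = (∂Q_x/∂P_y)·(P_y/Q_x) ⇒ ∂Q_x/∂P_y = ε·Q_x/P_y = -2.07 × 1641/37 ≈ -91.81.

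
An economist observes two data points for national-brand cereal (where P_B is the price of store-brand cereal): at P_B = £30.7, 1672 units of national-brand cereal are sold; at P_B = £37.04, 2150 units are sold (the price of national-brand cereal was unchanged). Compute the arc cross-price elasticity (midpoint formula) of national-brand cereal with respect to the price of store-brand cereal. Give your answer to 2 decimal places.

ΔQ_A = 2150 − 1672 = 478; ΔP_B = 37.04 − 30.7 = 6.34.
Midpoints: Q̄_A = 1911.0, P̄_B = 33.87.
ε = (ΔQ_A/Q̄_A)/(ΔP_B/P̄_B) = (478/1911.0)/(6.34/33.87) ≈ 1.34.
ε > 0: national-brand cereal and store-brand cereal are substitutes.

1.34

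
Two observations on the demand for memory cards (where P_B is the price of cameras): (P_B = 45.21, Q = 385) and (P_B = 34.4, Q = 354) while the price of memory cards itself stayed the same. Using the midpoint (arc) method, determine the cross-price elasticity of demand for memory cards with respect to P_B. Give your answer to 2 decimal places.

0.31

ΔQ_A = 354 − 385 = -31; ΔP_B = 34.4 − 45.21 = -10.81.
Midpoints: Q̄_A = 369.5, P̄_B = 39.80.
ε = (ΔQ_A/Q̄_A)/(ΔP_B/P̄_B) = (-31/369.5)/(-10.81/39.80) ≈ 0.31.
ε > 0: memory cards and cameras are substitutes.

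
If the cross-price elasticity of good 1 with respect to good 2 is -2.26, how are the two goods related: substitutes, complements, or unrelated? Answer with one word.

complements

ε = -2.26 < 0, so a higher price of good 2 lowers demand for good 1: complements.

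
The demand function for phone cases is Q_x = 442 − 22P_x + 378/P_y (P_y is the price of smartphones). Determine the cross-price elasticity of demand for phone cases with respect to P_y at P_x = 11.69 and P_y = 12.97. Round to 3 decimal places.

-0.136

At P_x = 11.69 and P_y = 12.97: Q_x = 213.964.
∂Q_x/∂P_y = −378/P_y² = -2.2470.
ε = (∂Q_x/∂P_y)(P_y/Q_x) = -2.2470 × (12.97/213.964) ≈ -0.136.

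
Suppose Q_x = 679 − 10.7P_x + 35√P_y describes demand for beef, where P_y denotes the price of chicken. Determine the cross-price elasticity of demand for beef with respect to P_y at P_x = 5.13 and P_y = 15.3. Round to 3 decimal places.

At P_x = 5.13 and P_y = 15.3: Q_x = 761.012.
∂Q_x/∂P_y = 35/(2√P_y) = 35/(2√15.3) = 4.4740.
ε = (∂Q_x/∂P_y)(P_y/Q_x) = 4.4740 × (15.3/761.012) ≈ 0.090.
ε > 0: substitutes.

0.090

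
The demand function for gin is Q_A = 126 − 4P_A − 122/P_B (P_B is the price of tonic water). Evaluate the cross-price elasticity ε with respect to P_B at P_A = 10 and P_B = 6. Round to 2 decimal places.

At P_A = 10 and P_B = 6: Q_A = 65.667.
∂Q_A/∂P_B = 122/P_B² = 3.3889.
ε = (∂Q_A/∂P_B)(P_B/Q_A) = 3.3889 × (6/65.667) ≈ 0.31.

0.31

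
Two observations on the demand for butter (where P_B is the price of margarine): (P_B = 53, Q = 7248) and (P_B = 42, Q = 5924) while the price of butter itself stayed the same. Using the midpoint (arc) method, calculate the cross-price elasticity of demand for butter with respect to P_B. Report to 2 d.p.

ΔQ_A = 5924 − 7248 = -1324; ΔP_B = 42 − 53 = -11.
Midpoints: Q̄_A = 6586.0, P̄_B = 47.50.
ε = (ΔQ_A/Q̄_A)/(ΔP_B/P̄_B) = (-1324/6586.0)/(-11/47.50) ≈ 0.87.
ε > 0: butter and margarine are substitutes.

0.87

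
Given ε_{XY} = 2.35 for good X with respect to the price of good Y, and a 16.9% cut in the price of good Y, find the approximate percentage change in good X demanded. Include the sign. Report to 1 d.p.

-39.7%

%ΔQ ≈ ε × %ΔP of good Y = 2.35 × (-16.9%) = -39.7%.
Demand for good X falls by about 39.7%.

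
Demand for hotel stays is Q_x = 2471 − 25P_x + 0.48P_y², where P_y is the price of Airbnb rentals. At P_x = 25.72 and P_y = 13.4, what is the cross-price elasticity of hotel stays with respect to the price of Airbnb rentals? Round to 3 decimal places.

0.090

At P_x = 25.72 and P_y = 13.4: Q_x = 1914.189.
∂Q_x/∂P_y = 0.96P_y = 0.96(13.4) = 12.8640.
ε = (∂Q_x/∂P_y)(P_y/Q_x) = 12.8640 × (13.4/1914.189) ≈ 0.090.
ε > 0: substitutes.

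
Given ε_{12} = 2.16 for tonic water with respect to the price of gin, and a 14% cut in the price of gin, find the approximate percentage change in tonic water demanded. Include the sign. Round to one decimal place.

%ΔQ ≈ ε × %ΔP of gin = 2.16 × (-14%) = -30.2%.

-30.2%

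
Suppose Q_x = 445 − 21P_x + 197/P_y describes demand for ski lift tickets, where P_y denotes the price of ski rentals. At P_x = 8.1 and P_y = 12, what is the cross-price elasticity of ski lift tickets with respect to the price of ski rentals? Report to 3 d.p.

-0.056

At P_x = 8.1 and P_y = 12: Q_x = 291.317.
∂Q_x/∂P_y = −197/P_y² = -1.3681.
ε = (∂Q_x/∂P_y)(P_y/Q_x) = -1.3681 × (12/291.317) ≈ -0.056.
ε < 0: complements.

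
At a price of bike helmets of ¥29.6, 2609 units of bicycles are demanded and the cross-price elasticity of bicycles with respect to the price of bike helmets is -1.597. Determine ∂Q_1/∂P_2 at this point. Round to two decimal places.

-140.76

ε = (∂Q_1/∂P_2)·(P_2/Q_1) ⇒ ∂Q_1/∂P_2 = ε·Q_1/P_2 = -1.597 × 2609/29.6 ≈ -140.76.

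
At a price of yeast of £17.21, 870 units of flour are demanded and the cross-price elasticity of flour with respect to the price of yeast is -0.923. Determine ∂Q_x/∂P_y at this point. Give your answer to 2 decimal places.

ε = (∂Q_x/∂P_y)·(P_y/Q_x) ⇒ ∂Q_x/∂P_y = ε·Q_x/P_y = -0.923 × 870/17.21 ≈ -46.66.

-46.66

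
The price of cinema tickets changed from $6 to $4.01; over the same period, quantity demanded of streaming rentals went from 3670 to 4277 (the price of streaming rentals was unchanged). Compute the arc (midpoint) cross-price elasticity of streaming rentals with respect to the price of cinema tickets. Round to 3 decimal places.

-0.384

ΔQ_A = 4277 − 3670 = 607; ΔP_B = 4.01 − 6 = -1.99.
Midpoints: Q̄_A = 3973.5, P̄_B = 5.00.
ε = (ΔQ_A/Q̄_A)/(ΔP_B/P̄_B) = (607/3973.5)/(-1.99/5.00) ≈ -0.384.
ε < 0: streaming rentals and cinema tickets are complements.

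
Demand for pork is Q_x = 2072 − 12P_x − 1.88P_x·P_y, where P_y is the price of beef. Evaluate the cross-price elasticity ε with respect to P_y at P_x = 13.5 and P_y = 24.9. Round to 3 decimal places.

-0.494

At P_x = 13.5 and P_y = 24.9: Q_x = 1278.038.
∂Q_x/∂P_y = -1.88P_x = -1.88(13.5) = -25.3800.
ε = (∂Q_x/∂P_y)(P_y/Q_x) = -25.3800 × (24.9/1278.038) ≈ -0.494.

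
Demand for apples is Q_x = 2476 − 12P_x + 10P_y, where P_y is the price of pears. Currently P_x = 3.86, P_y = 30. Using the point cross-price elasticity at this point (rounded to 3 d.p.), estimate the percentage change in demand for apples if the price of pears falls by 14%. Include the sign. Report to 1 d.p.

-1.5%

At P_x = 3.86, P_y = 30: Q_x = 2729.68.
∂Q_x/∂P_y = 10.
ε = (∂Q_x/∂P_y)(P_y/Q_x) = 10.0000 × 30/2729.68 ≈ 0.110.
%ΔQ_x ≈ ε × %ΔP_y = 0.110 × (-14%) = -1.5%.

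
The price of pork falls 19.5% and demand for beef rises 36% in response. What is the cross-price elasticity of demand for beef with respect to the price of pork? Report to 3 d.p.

ε = (%ΔQ of beef) / (%ΔP of pork) = (36%) / (-19.5%) ≈ -1.846.
Negative cross-price elasticity: complements.

-1.846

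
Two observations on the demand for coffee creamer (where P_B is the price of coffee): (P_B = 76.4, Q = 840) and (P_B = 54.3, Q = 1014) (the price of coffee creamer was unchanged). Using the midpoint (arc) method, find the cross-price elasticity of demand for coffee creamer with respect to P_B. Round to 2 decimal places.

ΔQ_A = 1014 − 840 = 174; ΔP_B = 54.3 − 76.4 = -22.1.
Midpoints: Q̄_A = 927.0, P̄_B = 65.35.
ε = (ΔQ_A/Q̄_A)/(ΔP_B/P̄_B) = (174/927.0)/(-22.1/65.35) ≈ -0.56.

-0.56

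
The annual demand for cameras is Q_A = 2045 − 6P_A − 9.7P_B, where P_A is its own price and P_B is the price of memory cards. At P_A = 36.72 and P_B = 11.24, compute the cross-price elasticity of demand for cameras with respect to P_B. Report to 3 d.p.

-0.064

At P_A = 36.72 and P_B = 11.24: Q_A = 1715.652.
∂Q_A/∂P_B = -9.7.
ε = (∂Q_A/∂P_B)(P_B/Q_A) = -9.7 × (11.24/1715.652) ≈ -0.064.
Since ε < 0, cameras and memory cards are complements.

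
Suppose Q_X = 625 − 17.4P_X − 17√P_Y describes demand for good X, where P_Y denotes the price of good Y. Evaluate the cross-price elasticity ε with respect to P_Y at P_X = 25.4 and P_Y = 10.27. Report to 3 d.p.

-0.212

At P_X = 25.4 and P_Y = 10.27: Q_X = 128.560.
∂Q_X/∂P_Y = -17/(2√P_Y) = -17/(2√10.27) = -2.6524.
ε = (∂Q_X/∂P_Y)(P_Y/Q_X) = -2.6524 × (10.27/128.560) ≈ -0.212.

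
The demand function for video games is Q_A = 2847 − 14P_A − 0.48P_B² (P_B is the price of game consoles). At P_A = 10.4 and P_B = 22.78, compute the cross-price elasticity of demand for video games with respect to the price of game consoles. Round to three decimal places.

-0.203

At P_A = 10.4 and P_B = 22.78: Q_A = 2452.314.
∂Q_A/∂P_B = -0.96P_B = -0.96(22.78) = -21.8688.
ε = (∂Q_A/∂P_B)(P_B/Q_A) = -21.8688 × (22.78/2452.314) ≈ -0.203.
ε < 0: complements.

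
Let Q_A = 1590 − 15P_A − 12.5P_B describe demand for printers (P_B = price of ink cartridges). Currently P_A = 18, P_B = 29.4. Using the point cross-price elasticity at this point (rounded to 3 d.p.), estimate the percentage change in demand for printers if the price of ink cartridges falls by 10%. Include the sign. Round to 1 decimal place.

3.9%

At P_A = 18, P_B = 29.4: Q_A = 952.5.
∂Q_A/∂P_B = -12.5.
ε = (∂Q_A/∂P_B)(P_B/Q_A) = -12.5000 × 29.4/952.5 ≈ -0.386.
%ΔQ_A ≈ ε × %ΔP_B = -0.386 × (-10%) = 3.9%.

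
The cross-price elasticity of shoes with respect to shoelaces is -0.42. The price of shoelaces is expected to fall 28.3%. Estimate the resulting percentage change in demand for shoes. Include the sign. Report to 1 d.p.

%ΔQ ≈ ε × %ΔP of shoelaces = -0.42 × (-28.3%) = 11.9%.

11.9%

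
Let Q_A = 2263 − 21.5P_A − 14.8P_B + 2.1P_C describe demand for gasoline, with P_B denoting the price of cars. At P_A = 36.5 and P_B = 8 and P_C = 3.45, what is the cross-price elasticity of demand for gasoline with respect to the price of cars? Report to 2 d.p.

At P_A = 36.5 and P_B = 8 and P_C = 3.45: Q_A = 1367.095.
∂Q_A/∂P_B = -14.8.
ε = (∂Q_A/∂P_B)(P_B/Q_A) = -14.8 × (8/1367.095) ≈ -0.09.

-0.09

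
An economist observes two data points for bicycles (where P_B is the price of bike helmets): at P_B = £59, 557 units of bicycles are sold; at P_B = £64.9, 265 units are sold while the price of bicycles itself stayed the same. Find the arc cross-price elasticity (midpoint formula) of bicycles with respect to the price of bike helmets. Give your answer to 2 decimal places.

ΔQ_A = 265 − 557 = -292; ΔP_B = 64.9 − 59 = 5.9.
Midpoints: Q̄_A = 411.0, P̄_B = 61.95.
ε = (ΔQ_A/Q̄_A)/(ΔP_B/P̄_B) = (-292/411.0)/(5.9/61.95) ≈ -7.46.

-7.46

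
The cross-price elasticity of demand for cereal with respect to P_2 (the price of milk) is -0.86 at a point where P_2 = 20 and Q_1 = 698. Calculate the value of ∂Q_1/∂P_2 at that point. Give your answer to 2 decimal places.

ε = (∂Q_1/∂P_2)·(P_2/Q_1) ⇒ ∂Q_1/∂P_2 = ε·Q_1/P_2 = -0.86 × 698/20 ≈ -30.01.

-30.01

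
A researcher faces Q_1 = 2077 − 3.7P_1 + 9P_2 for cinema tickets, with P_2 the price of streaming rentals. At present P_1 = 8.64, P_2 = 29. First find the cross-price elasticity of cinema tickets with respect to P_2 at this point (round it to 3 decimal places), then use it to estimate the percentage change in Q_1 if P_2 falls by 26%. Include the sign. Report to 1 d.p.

-2.9%

At P_1 = 8.64, P_2 = 29: Q_1 = 2306.032.
∂Q_1/∂P_2 = 9.
ε = (∂Q_1/∂P_2)(P_2/Q_1) = 9.0000 × 29/2306.032 ≈ 0.113.
%ΔQ_1 ≈ ε × %ΔP_2 = 0.113 × (-26%) = -2.9%.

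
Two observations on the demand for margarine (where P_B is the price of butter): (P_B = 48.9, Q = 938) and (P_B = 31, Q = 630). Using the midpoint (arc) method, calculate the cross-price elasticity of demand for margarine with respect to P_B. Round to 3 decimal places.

ΔQ_A = 630 − 938 = -308; ΔP_B = 31 − 48.9 = -17.9.
Midpoints: Q̄_A = 784.0, P̄_B = 39.95.
ε = (ΔQ_A/Q̄_A)/(ΔP_B/P̄_B) = (-308/784.0)/(-17.9/39.95) ≈ 0.877.
ε > 0: margarine and butter are substitutes.

0.877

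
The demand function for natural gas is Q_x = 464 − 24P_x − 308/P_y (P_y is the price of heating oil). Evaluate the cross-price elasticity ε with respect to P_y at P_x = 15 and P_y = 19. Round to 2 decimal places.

At P_x = 15 and P_y = 19: Q_x = 87.789.
∂Q_x/∂P_y = 308/P_y² = 0.8532.
ε = (∂Q_x/∂P_y)(P_y/Q_x) = 0.8532 × (19/87.789) ≈ 0.18.

0.18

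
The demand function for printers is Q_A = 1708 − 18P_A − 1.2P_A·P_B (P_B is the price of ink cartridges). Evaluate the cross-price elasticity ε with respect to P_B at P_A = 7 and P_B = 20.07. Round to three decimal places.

At P_A = 7 and P_B = 20.07: Q_A = 1413.412.
∂Q_A/∂P_B = -1.2P_A = -1.2(7) = -8.4000.
ε = (∂Q_A/∂P_B)(P_B/Q_A) = -8.4000 × (20.07/1413.412) ≈ -0.119.
ε < 0: complements.

-0.119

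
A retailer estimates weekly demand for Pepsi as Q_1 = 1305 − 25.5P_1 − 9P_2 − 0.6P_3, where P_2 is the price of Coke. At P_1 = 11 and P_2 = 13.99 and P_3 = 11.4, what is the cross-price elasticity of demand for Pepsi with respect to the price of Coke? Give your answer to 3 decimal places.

At P_1 = 11 and P_2 = 13.99 and P_3 = 11.4: Q_1 = 891.75.
∂Q_1/∂P_2 = -9.
ε = (∂Q_1/∂P_2)(P_2/Q_1) = -9 × (13.99/891.75) ≈ -0.141.
Since ε < 0, Pepsi and Coke are complements.

-0.141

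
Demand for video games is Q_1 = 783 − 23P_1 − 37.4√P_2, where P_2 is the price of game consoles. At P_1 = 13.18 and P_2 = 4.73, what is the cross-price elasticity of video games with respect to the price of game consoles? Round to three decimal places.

At P_1 = 13.18 and P_2 = 4.73: Q_1 = 398.520.
∂Q_1/∂P_2 = -37.4/(2√P_2) = -37.4/(2√4.73) = -8.5983.
ε = (∂Q_1/∂P_2)(P_2/Q_1) = -8.5983 × (4.73/398.520) ≈ -0.102.
ε < 0: complements.

-0.102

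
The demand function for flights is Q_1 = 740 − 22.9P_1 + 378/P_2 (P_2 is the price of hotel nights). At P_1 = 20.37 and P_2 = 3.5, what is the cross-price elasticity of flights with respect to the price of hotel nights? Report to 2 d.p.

At P_1 = 20.37 and P_2 = 3.5: Q_1 = 381.527.
∂Q_1/∂P_2 = −378/P_2² = -30.8571.
ε = (∂Q_1/∂P_2)(P_2/Q_1) = -30.8571 × (3.5/381.527) ≈ -0.28.
ε < 0: complements.

-0.28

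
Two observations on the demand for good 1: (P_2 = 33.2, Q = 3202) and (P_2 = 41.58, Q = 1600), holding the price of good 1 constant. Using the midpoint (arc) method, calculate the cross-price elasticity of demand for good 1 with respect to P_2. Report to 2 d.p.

ΔQ_1 = 1600 − 3202 = -1602; ΔP_2 = 41.58 − 33.2 = 8.38.
Midpoints: Q̄_1 = 2401.0, P̄_2 = 37.39.
ε = (ΔQ_1/Q̄_1)/(ΔP_2/P̄_2) = (-1602/2401.0)/(8.38/37.39) ≈ -2.98.
ε < 0: good 1 and good 2 are complements.

-2.98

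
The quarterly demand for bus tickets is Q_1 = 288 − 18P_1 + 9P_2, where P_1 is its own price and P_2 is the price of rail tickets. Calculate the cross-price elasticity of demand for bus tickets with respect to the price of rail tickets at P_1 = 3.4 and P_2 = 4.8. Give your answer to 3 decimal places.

0.160

At P_1 = 3.4 and P_2 = 4.8: Q_1 = 270.
∂Q_1/∂P_2 = 9.
ε = (∂Q_1/∂P_2)(P_2/Q_1) = 9 × (4.8/270) ≈ 0.160.
Since ε > 0, bus tickets and rail tickets are substitutes.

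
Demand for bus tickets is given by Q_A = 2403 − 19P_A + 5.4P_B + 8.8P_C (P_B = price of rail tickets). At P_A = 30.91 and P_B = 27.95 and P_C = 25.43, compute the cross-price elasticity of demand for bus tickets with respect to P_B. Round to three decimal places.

At P_A = 30.91 and P_B = 27.95 and P_C = 25.43: Q_A = 2190.424.
∂Q_A/∂P_B = 5.4.
ε = (∂Q_A/∂P_B)(P_B/Q_A) = 5.4 × (27.95/2190.424) ≈ 0.069.
Since ε > 0, bus tickets and rail tickets are substitutes.

0.069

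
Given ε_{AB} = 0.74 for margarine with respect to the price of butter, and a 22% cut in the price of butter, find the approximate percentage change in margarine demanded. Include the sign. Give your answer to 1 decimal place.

%ΔQ ≈ ε × %ΔP of butter = 0.74 × (-22%) = -16.3%.
Demand for margarine falls by about 16.3%.

-16.3%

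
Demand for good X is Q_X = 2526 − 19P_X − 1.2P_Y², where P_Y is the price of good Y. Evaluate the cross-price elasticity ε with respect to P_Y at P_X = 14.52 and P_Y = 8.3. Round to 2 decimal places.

-0.08

At P_X = 14.52 and P_Y = 8.3: Q_X = 2167.452.
∂Q_X/∂P_Y = -2.4P_Y = -2.4(8.3) = -19.9200.
ε = (∂Q_X/∂P_Y)(P_Y/Q_X) = -19.9200 × (8.3/2167.452) ≈ -0.08.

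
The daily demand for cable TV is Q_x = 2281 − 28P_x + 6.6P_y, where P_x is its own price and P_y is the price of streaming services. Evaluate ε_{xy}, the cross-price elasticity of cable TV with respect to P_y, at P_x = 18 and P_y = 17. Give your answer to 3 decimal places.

At P_x = 18 and P_y = 17: Q_x = 1889.2.
∂Q_x/∂P_y = 6.6.
ε = (∂Q_x/∂P_y)(P_y/Q_x) = 6.6 × (17/1889.2) ≈ 0.059.

0.059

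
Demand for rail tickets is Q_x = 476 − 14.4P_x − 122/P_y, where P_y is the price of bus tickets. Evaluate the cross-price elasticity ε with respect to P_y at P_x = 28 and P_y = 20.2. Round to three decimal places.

At P_x = 28 and P_y = 20.2: Q_x = 66.760.
∂Q_x/∂P_y = 122/P_y² = 0.2990.
ε = (∂Q_x/∂P_y)(P_y/Q_x) = 0.2990 × (20.2/66.760) ≈ 0.090.

0.090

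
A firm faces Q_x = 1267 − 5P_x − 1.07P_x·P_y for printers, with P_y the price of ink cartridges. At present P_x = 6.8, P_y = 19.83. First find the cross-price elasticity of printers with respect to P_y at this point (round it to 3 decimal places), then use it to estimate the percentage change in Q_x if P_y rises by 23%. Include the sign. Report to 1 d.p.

-3.1%

At P_x = 6.8, P_y = 19.83: Q_x = 1088.717.
∂Q_x/∂P_y = -1.07P_x = -7.2760.
ε = (∂Q_x/∂P_y)(P_y/Q_x) = -7.2760 × 19.83/1088.717 ≈ -0.133.
%ΔQ_x ≈ ε × %ΔP_y = -0.133 × (23%) = -3.1%.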